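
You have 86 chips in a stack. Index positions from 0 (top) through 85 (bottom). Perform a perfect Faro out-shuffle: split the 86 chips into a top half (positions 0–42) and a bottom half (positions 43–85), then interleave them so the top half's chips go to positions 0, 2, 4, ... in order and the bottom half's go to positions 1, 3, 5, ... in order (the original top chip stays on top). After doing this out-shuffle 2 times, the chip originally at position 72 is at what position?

33

Track the chip's position through each out-shuffle:
72 → 59 → 33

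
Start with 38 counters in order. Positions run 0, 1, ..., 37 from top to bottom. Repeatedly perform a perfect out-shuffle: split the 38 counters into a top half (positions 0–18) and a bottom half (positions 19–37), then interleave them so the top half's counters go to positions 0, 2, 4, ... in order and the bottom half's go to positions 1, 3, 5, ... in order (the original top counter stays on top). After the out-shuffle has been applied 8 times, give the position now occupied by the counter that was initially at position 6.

Track the counter's position through each out-shuffle:
6 → 12 → 24 → 11 → 22 → 7 → 14 → 28 → 19

19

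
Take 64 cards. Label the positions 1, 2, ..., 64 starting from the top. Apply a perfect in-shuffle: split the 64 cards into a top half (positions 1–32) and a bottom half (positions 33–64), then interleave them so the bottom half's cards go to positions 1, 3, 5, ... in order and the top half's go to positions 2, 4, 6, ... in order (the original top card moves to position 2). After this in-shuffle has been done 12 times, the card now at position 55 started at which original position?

Work backwards from position 55, undoing one in-shuffle at a time:
55 ← 60 ← 30 ← 15 ← 40 ← 20 ← 10 ← 5 ← 35 ← 50 ← 25 ← 45 ← 55
So the card now at position 55 started at position 55.

55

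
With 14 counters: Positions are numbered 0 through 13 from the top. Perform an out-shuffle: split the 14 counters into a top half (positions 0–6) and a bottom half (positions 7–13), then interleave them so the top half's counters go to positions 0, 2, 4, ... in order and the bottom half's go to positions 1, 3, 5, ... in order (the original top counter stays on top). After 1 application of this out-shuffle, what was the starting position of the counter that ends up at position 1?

Work backwards from position 1, undoing one out-shuffle at a time:
1 ← 7
So the counter now at position 1 started at position 7.

7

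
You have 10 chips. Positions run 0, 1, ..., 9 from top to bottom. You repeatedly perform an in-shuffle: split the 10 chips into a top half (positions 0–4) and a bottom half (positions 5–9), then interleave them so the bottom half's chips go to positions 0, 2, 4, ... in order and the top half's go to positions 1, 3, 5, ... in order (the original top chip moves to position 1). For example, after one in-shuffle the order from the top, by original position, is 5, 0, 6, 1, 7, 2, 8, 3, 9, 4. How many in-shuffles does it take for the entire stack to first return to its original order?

The in-shuffle permutes the 10 positions with cycle lengths [10].
Every chip is home exactly when every cycle has completed a whole number of laps, i.e. after lcm(10) = 10 in-shuffles.

10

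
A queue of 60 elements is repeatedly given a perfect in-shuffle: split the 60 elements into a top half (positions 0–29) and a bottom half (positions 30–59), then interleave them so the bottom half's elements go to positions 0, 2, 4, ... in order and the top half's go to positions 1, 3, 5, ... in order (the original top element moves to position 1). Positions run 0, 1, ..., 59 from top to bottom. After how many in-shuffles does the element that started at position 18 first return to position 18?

Follow position 18 under repeated in-shuffles:
18 → 37 → 14 → 29 → 59 → 58 → 56 → 52 → ... → 18 (length 60)
It first returns after 60 in-shuffles.

60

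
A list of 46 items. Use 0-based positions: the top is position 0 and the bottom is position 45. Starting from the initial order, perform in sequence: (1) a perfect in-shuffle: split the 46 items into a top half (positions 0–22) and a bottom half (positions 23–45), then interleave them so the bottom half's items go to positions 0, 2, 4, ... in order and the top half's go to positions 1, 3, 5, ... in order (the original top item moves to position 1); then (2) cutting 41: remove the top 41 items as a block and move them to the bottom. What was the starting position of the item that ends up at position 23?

Undo the operations in reverse order, starting from position 23:
  undo op 2 (cut 41): 23 ← 18
  undo op 1 (in-shuffle, from bottom half): 18 ← 32
So the item at position 23 came from original position 32.

32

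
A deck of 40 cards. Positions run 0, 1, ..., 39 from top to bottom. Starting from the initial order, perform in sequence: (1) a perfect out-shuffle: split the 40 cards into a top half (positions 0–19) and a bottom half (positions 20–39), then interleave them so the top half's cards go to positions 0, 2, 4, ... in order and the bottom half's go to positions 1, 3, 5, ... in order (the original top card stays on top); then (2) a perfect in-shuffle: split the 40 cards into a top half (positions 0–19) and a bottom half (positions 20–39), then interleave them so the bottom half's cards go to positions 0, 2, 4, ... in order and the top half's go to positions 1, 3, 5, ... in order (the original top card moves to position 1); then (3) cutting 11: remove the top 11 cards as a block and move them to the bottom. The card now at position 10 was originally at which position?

Undo the operations in reverse order, starting from position 10:
  undo op 3 (cut 11): 10 ← 21
  undo op 2 (in-shuffle, from top half): 21 ← 10
  undo op 1 (out-shuffle, from top half): 10 ← 5
So the card at position 10 came from original position 5.

5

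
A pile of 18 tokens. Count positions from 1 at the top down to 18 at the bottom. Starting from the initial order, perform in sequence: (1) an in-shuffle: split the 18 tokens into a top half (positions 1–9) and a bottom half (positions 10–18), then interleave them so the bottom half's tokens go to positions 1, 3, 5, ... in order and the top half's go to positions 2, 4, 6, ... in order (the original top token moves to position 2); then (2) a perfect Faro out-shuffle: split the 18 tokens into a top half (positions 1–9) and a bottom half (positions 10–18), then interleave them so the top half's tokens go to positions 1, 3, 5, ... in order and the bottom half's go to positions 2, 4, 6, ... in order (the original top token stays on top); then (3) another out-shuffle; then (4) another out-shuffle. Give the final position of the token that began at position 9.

Track the token from position 9 forward through each operation:
  after op 1 (in-shuffle): 9 → 18
  after op 2 (out-shuffle): 18 → 18
  after op 3 (out-shuffle): 18 → 18
  after op 4 (out-shuffle): 18 → 18

18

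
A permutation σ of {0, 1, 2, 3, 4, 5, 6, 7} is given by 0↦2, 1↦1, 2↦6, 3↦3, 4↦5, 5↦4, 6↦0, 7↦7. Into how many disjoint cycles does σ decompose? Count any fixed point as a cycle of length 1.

5

Cycle decomposition: (0 2 6) (1) (3) (4 5) (7).
5 cycles.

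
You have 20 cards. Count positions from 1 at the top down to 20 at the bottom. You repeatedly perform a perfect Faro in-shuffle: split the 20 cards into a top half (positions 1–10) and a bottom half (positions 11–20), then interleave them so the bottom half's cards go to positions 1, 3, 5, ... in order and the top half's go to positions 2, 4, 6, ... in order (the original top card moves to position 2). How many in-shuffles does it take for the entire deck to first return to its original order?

6

The in-shuffle permutes the 20 positions with cycle lengths [2, 3, 3, 6, 6].
Every card is home exactly when every cycle has completed a whole number of laps, i.e. after lcm(2, 3, 6) = 6 in-shuffles.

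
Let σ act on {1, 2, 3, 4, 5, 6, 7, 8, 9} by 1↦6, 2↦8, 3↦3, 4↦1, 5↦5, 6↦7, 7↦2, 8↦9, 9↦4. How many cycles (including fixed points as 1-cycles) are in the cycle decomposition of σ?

3

Cycle decomposition: (1 6 7 2 8 9 4) (3) (5).
3 cycles.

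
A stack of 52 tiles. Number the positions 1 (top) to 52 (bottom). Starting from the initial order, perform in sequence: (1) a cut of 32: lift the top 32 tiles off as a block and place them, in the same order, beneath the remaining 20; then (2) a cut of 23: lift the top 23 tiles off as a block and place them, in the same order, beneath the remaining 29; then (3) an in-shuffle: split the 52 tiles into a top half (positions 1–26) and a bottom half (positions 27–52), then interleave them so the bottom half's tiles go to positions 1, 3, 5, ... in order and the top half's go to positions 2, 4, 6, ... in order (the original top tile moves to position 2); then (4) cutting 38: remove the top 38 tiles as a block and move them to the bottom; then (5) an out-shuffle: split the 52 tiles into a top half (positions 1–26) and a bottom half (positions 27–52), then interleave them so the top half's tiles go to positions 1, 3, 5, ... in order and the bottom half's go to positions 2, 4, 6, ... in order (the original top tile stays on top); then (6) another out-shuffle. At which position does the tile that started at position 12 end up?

23

Track the tile from position 12 forward through each operation:
  after op 1 (cut 32): 12 → 32
  after op 2 (cut 23): 32 → 9
  after op 3 (in-shuffle): 9 → 18
  after op 4 (cut 38): 18 → 32
  after op 5 (out-shuffle): 32 → 12
  after op 6 (out-shuffle): 12 → 23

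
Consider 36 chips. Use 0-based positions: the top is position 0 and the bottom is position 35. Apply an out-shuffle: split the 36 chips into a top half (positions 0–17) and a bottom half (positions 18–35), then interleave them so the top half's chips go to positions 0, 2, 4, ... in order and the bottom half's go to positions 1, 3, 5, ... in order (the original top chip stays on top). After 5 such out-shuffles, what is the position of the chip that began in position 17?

19

Track the chip's position through each out-shuffle:
17 → 34 → 33 → 31 → 27 → 19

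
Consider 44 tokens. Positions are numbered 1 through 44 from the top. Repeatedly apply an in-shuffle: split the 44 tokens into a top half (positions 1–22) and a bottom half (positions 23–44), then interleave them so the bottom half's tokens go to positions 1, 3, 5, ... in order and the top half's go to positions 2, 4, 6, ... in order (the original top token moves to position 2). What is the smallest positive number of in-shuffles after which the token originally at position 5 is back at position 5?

Follow position 5 under repeated in-shuffles:
5 → 10 → 20 → 40 → 35 → 25 → 5
It first returns after 6 in-shuffles.

6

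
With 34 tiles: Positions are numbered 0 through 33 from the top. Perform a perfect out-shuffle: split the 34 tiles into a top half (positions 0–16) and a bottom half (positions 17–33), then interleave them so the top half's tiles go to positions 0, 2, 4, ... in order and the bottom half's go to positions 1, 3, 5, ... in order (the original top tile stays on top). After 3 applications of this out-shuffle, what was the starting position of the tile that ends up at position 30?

12

Work backwards from position 30, undoing one out-shuffle at a time:
30 ← 15 ← 24 ← 12
So the tile now at position 30 started at position 12.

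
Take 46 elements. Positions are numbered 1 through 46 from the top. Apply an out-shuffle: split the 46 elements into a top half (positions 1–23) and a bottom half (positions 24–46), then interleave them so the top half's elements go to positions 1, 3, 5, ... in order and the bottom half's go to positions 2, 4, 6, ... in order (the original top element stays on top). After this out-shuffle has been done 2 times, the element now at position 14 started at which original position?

38

Work backwards from position 14, undoing one out-shuffle at a time:
14 ← 30 ← 38
So the element now at position 14 started at position 38.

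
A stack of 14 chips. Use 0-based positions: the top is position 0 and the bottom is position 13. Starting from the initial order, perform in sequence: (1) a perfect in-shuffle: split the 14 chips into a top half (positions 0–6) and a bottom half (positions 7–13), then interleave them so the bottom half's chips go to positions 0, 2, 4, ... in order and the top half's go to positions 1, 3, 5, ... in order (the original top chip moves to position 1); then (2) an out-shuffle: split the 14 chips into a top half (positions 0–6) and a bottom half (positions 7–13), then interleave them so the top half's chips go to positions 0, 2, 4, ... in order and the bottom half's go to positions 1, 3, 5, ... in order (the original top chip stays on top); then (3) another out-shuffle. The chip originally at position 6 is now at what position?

Track the chip from position 6 forward through each operation:
  after op 1 (in-shuffle): 6 → 13
  after op 2 (out-shuffle): 13 → 13
  after op 3 (out-shuffle): 13 → 13

13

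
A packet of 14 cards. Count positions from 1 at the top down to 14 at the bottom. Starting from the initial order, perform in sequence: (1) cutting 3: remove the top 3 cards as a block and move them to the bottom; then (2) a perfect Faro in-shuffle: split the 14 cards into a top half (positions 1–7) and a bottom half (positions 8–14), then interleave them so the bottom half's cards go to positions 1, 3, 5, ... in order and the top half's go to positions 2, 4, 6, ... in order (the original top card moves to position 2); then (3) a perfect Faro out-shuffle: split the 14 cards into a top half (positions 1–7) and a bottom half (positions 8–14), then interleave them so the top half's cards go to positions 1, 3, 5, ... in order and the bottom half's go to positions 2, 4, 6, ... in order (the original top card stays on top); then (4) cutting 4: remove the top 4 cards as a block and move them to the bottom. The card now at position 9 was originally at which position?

Undo the operations in reverse order, starting from position 9:
  undo op 4 (cut 4): 9 ← 13
  undo op 3 (out-shuffle, from top half): 13 ← 7
  undo op 2 (in-shuffle, from bottom half): 7 ← 11
  undo op 1 (cut 3): 11 ← 14
So the card at position 9 came from original position 14.

14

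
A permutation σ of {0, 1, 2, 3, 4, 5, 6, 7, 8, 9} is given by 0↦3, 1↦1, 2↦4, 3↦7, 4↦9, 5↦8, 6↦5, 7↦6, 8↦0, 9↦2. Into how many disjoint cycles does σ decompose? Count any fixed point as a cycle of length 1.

Cycle decomposition: (0 3 7 6 5 8) (1) (2 4 9).
3 cycles.

3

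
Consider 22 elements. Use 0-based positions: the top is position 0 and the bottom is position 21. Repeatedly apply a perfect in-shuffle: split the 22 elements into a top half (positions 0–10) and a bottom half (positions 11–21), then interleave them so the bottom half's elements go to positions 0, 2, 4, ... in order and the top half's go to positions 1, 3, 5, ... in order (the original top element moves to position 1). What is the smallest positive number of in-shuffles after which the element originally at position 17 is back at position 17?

11

Follow position 17 under repeated in-shuffles:
17 → 12 → 2 → 5 → 11 → 0 → 1 → 3 → 7 → 15 → 8 → 17
It first returns after 11 in-shuffles.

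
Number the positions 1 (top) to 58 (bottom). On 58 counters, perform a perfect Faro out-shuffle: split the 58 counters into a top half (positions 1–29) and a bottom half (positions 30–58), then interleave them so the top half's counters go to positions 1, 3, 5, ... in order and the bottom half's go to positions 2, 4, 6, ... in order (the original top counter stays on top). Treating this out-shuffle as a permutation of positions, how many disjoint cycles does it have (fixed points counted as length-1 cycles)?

Trace each unvisited position around until it returns:
(1) (2 3 5 9 17 33 ... len 18) (4 7 13 25 49 40 ... len 18) (6 11 21 41 24 47 ... len 18) (20 39) (58)
6 cycles in total.

6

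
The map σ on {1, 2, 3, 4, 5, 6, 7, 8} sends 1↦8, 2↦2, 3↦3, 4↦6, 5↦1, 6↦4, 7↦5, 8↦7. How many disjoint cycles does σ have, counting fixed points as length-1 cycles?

4

Cycle decomposition: (1 8 7 5) (2) (3) (4 6).
4 cycles.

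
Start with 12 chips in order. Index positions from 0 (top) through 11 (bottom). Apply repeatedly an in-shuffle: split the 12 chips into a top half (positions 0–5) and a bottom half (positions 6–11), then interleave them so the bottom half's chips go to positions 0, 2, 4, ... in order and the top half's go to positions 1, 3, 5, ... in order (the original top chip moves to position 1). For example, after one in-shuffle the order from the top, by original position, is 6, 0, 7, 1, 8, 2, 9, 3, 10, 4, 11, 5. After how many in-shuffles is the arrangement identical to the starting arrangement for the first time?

12

The in-shuffle permutes the 12 positions with cycle lengths [12].
Every chip is home exactly when every cycle has completed a whole number of laps, i.e. after lcm(12) = 12 in-shuffles.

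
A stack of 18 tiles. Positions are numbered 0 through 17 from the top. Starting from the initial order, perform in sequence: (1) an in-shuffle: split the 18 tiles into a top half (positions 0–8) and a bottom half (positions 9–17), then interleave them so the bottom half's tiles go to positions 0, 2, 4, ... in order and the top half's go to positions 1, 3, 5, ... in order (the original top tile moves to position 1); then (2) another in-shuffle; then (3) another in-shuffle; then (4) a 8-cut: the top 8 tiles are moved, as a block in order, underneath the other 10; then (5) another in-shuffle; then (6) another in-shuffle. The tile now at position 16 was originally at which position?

13

Undo the operations in reverse order, starting from position 16:
  undo op 6 (in-shuffle, from bottom half): 16 ← 17
  undo op 5 (in-shuffle, from top half): 17 ← 8
  undo op 4 (cut 8): 8 ← 16
  undo op 3 (in-shuffle, from bottom half): 16 ← 17
  undo op 2 (in-shuffle, from top half): 17 ← 8
  undo op 1 (in-shuffle, from bottom half): 8 ← 13
So the tile at position 16 came from original position 13.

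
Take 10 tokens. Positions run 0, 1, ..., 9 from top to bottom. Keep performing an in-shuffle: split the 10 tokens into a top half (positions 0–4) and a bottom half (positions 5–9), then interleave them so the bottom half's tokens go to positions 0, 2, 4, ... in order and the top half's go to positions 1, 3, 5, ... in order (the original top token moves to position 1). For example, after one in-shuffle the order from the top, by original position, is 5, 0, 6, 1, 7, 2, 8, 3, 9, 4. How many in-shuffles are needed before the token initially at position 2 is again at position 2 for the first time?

10

Follow position 2 under repeated in-shuffles:
2 → 5 → 0 → 1 → 3 → 7 → 4 → 9 → 8 → 6 → 2
It first returns after 10 in-shuffles.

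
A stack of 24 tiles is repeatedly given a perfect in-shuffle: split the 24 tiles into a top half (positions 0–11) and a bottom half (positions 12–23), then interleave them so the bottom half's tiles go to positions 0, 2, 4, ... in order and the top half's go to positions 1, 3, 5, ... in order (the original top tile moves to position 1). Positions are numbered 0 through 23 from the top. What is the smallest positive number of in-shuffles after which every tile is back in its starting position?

20

The in-shuffle permutes the 24 positions with cycle lengths [4, 20].
Every tile is home exactly when every cycle has completed a whole number of laps, i.e. after lcm(4, 20) = 20 in-shuffles.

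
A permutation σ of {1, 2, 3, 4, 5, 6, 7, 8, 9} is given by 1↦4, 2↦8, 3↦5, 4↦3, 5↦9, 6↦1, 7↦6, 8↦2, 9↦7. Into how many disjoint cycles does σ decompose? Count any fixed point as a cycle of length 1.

Cycle decomposition: (1 4 3 5 9 7 6) (2 8).
2 cycles.

2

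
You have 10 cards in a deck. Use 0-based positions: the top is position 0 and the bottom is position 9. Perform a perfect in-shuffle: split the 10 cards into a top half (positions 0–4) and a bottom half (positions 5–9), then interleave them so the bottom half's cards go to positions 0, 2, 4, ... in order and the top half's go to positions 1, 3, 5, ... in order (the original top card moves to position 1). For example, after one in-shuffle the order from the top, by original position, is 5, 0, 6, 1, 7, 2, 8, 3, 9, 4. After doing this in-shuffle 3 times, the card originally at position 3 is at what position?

9

Track the card's position through each in-shuffle:
3 → 7 → 4 → 9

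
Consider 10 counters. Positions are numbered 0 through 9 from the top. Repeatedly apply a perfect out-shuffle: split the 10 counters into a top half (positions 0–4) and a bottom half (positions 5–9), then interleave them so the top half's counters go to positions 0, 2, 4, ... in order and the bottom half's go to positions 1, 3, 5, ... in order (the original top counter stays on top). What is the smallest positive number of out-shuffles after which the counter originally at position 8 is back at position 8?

Follow position 8 under repeated out-shuffles:
8 → 7 → 5 → 1 → 2 → 4 → 8
It first returns after 6 out-shuffles.

6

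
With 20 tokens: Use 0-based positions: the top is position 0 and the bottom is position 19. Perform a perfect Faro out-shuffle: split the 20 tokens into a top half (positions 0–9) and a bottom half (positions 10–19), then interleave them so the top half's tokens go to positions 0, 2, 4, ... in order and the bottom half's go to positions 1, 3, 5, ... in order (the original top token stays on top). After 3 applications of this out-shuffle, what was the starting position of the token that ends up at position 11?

18

Work backwards from position 11, undoing one out-shuffle at a time:
11 ← 15 ← 17 ← 18
So the token now at position 11 started at position 18.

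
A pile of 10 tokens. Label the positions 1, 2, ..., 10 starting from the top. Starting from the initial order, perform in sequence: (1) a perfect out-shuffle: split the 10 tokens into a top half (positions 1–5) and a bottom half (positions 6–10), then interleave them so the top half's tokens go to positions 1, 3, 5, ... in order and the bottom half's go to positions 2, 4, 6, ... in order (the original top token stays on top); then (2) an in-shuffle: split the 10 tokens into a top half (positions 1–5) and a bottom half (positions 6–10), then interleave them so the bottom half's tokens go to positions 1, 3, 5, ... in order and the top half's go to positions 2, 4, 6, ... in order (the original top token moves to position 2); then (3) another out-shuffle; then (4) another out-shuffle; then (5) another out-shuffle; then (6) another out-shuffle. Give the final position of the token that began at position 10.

Track the token from position 10 forward through each operation:
  after op 1 (out-shuffle): 10 → 10
  after op 2 (in-shuffle): 10 → 9
  after op 3 (out-shuffle): 9 → 8
  after op 4 (out-shuffle): 8 → 6
  after op 5 (out-shuffle): 6 → 2
  after op 6 (out-shuffle): 2 → 3

3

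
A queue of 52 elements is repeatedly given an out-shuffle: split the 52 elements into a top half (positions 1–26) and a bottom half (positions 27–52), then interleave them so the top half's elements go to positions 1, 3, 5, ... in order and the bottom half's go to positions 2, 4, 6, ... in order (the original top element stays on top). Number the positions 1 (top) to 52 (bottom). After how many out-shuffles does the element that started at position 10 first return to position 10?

8

Follow position 10 under repeated out-shuffles:
10 → 19 → 37 → 22 → 43 → 34 → 16 → 31 → 10
It first returns after 8 out-shuffles.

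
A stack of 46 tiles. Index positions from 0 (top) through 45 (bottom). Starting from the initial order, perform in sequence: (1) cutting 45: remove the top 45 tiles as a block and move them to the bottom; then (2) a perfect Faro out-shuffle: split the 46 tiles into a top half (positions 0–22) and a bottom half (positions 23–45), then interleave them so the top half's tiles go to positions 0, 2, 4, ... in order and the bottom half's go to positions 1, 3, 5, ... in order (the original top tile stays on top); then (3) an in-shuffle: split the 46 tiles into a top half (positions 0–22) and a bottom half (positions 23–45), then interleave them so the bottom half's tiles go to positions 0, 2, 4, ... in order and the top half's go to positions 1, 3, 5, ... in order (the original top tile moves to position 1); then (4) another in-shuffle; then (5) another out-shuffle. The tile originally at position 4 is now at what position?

Track the tile from position 4 forward through each operation:
  after op 1 (cut 45): 4 → 5
  after op 2 (out-shuffle): 5 → 10
  after op 3 (in-shuffle): 10 → 21
  after op 4 (in-shuffle): 21 → 43
  after op 5 (out-shuffle): 43 → 41

41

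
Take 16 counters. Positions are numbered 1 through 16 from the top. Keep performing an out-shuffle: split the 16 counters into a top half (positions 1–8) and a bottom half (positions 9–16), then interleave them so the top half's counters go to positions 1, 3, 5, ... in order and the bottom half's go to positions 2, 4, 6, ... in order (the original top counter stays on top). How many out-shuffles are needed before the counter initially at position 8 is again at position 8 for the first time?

Follow position 8 under repeated out-shuffles:
8 → 15 → 14 → 12 → 8
It first returns after 4 out-shuffles.

4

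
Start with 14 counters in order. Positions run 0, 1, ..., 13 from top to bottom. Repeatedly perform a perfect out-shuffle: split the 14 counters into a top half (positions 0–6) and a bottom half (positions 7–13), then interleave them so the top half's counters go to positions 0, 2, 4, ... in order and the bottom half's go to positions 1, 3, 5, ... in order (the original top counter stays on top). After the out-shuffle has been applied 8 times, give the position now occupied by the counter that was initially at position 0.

Position 0 is a fixed point of every out-shuffle, so the counter never moves.

0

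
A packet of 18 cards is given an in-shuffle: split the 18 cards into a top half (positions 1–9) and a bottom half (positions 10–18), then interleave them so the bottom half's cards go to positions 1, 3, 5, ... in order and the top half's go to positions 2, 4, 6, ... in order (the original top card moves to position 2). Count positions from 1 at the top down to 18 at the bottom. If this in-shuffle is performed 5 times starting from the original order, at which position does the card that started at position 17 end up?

12

Track the card's position through each in-shuffle:
17 → 15 → 11 → 3 → 6 → 12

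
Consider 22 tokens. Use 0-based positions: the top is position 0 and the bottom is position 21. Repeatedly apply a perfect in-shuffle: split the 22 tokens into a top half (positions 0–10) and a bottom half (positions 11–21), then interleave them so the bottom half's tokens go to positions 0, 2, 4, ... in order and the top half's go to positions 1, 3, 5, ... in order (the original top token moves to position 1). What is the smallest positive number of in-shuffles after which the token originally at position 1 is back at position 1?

Follow position 1 under repeated in-shuffles:
1 → 3 → 7 → 15 → 8 → 17 → 12 → 2 → 5 → 11 → 0 → 1
It first returns after 11 in-shuffles.

11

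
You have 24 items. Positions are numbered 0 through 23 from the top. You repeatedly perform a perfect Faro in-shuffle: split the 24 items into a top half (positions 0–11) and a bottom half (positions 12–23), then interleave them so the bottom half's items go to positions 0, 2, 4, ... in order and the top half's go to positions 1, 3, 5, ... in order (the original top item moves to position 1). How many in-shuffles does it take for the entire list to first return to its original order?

The in-shuffle permutes the 24 positions with cycle lengths [4, 20].
Every item is home exactly when every cycle has completed a whole number of laps, i.e. after lcm(4, 20) = 20 in-shuffles.

20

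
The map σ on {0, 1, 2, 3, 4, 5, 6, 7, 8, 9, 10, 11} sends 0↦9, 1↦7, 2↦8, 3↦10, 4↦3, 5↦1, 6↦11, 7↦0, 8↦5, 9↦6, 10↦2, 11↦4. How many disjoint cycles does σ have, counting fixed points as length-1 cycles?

Cycle decomposition: (0 9 6 11 4 3 10 2 8 5 1 7).
1 cycle.

1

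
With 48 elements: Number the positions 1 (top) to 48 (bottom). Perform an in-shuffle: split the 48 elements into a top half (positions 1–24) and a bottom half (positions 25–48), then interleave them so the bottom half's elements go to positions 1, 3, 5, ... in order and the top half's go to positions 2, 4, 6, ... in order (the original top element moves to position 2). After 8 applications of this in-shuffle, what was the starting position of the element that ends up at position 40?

Work backwards from position 40, undoing one in-shuffle at a time:
40 ← 20 ← 10 ← 5 ← 27 ← 38 ← 19 ← 34 ← 17
So the element now at position 40 started at position 17.

17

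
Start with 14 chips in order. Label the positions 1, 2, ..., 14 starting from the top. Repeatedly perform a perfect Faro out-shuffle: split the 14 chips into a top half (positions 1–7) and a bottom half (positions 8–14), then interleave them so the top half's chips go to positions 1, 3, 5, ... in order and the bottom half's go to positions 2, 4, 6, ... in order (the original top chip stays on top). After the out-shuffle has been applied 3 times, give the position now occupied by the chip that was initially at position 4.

12

Track the chip's position through each out-shuffle:
4 → 7 → 13 → 12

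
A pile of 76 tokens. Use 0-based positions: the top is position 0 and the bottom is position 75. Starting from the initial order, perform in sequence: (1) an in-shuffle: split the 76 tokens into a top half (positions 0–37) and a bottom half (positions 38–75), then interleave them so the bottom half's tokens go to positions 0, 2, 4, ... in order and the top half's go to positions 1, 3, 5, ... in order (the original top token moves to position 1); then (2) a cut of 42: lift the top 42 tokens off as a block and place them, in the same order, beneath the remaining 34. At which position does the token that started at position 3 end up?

Track the token from position 3 forward through each operation:
  after op 1 (in-shuffle): 3 → 7
  after op 2 (cut 42): 7 → 41

41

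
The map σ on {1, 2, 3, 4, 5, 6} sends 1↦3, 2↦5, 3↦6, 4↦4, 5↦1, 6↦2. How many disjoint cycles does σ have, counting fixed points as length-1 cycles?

2

Cycle decomposition: (1 3 6 2 5) (4).
2 cycles.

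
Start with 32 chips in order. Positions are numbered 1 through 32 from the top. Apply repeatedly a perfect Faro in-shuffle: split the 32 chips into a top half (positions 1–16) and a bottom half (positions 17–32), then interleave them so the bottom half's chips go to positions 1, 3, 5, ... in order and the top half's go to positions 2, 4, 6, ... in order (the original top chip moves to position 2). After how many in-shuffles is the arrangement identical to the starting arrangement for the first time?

The in-shuffle permutes the 32 positions with cycle lengths [2, 10, 10, 10].
Every chip is home exactly when every cycle has completed a whole number of laps, i.e. after lcm(2, 10) = 10 in-shuffles.

10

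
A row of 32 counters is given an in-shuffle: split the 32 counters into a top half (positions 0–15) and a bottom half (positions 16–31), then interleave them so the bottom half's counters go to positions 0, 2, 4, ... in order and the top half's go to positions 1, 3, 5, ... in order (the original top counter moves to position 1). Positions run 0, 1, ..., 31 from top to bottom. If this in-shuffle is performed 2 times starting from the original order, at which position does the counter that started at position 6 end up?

27

Track the counter's position through each in-shuffle:
6 → 13 → 27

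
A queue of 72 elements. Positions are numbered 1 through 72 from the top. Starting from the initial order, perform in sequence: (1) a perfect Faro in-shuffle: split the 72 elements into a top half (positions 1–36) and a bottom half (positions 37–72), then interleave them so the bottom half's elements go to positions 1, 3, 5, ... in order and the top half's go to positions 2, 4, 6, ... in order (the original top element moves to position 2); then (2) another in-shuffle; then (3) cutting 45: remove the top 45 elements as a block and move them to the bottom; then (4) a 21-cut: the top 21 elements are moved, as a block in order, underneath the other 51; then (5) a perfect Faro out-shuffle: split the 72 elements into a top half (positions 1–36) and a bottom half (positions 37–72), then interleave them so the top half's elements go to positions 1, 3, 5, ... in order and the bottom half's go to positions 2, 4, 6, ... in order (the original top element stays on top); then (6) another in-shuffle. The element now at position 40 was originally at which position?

Undo the operations in reverse order, starting from position 40:
  undo op 6 (in-shuffle, from top half): 40 ← 20
  undo op 5 (out-shuffle, from bottom half): 20 ← 46
  undo op 4 (cut 21): 46 ← 67
  undo op 3 (cut 45): 67 ← 40
  undo op 2 (in-shuffle, from top half): 40 ← 20
  undo op 1 (in-shuffle, from top half): 20 ← 10
So the element at position 40 came from original position 10.

10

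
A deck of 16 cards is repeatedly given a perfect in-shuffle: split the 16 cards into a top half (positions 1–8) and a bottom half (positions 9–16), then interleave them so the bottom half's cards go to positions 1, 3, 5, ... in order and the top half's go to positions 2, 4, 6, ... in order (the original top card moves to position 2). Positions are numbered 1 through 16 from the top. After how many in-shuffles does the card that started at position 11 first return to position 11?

8

Follow position 11 under repeated in-shuffles:
11 → 5 → 10 → 3 → 6 → 12 → 7 → 14 → 11
It first returns after 8 in-shuffles.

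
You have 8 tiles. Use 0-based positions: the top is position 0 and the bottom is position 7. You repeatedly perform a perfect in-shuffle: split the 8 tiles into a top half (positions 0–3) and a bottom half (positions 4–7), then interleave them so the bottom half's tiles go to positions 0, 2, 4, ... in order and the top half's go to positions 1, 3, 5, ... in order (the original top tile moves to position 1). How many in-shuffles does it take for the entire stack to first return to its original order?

6

The in-shuffle permutes the 8 positions with cycle lengths [2, 6].
Every tile is home exactly when every cycle has completed a whole number of laps, i.e. after lcm(2, 6) = 6 in-shuffles.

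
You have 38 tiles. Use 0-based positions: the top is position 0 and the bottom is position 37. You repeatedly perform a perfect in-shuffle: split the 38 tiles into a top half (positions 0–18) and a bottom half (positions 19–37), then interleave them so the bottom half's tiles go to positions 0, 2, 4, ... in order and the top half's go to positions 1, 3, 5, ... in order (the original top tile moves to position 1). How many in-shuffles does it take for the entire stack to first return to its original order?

The in-shuffle permutes the 38 positions with cycle lengths [2, 12, 12, 12].
Every tile is home exactly when every cycle has completed a whole number of laps, i.e. after lcm(2, 12) = 12 in-shuffles.

12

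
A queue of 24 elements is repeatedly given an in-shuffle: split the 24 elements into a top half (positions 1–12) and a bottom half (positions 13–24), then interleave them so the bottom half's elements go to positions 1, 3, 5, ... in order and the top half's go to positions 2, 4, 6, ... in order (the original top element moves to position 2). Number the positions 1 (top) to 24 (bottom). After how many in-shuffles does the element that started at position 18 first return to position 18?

20

Follow position 18 under repeated in-shuffles:
18 → 11 → 22 → 19 → 13 → 1 → 2 → 4 → 8 → 16 → 7 → 14 → 3 → 6 → 12 → 24 → 23 → 21 → 17 → 9 → 18
It first returns after 20 in-shuffles.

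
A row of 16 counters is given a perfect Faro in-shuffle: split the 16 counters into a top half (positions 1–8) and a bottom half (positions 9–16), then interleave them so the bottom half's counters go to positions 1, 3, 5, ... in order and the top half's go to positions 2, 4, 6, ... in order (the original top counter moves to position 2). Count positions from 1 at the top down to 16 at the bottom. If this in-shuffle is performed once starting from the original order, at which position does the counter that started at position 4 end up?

Track the counter's position through each in-shuffle:
4 → 8

8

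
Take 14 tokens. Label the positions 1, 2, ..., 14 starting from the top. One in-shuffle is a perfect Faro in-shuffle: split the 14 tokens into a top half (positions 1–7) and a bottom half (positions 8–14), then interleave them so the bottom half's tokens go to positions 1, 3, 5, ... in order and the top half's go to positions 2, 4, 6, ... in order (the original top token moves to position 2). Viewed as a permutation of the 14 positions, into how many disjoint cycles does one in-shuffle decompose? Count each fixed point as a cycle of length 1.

Trace each unvisited position around until it returns:
(1 2 4 8) (3 6 12 9) (5 10) (7 14 13 11)
4 cycles in total.

4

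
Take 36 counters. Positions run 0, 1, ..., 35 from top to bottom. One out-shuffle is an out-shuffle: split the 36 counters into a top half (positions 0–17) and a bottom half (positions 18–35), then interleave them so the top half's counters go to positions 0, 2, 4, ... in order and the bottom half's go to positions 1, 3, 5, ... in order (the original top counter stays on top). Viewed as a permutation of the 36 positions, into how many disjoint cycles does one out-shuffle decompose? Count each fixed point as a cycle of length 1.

7

Trace each unvisited position around until it returns:
(0) (1 2 4 8 16 32 ... len 12) (3 6 12 24 13 26 ... len 12) (5 10 20) (7 14 28 21) (15 30 25) (35)
7 cycles in total.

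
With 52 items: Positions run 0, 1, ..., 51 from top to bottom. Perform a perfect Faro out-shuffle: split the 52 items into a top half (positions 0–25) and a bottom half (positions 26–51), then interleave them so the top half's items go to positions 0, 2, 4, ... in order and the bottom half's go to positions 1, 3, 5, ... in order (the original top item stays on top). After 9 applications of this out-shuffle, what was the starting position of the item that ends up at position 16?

Work backwards from position 16, undoing one out-shuffle at a time:
16 ← 8 ← 4 ← 2 ← 1 ← 26 ← 13 ← 32 ← 16 ← 8
So the item now at position 16 started at position 8.

8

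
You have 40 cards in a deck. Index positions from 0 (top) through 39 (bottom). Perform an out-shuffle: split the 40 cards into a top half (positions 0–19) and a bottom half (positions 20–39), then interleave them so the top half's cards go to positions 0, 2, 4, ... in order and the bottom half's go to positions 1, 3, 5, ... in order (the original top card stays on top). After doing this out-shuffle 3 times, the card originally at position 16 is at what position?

Track the card's position through each out-shuffle:
16 → 32 → 25 → 11

11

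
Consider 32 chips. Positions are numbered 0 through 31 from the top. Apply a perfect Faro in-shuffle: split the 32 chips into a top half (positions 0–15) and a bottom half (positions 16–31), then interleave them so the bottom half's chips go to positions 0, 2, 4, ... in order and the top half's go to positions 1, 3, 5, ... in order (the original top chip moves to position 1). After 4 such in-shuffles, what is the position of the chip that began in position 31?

Track the chip's position through each in-shuffle:
31 → 30 → 28 → 24 → 16

16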